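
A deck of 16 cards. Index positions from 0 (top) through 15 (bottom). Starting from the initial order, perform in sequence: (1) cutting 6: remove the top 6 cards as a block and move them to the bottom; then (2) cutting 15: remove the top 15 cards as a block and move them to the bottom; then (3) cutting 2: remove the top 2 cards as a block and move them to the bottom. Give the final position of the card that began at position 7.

Track the card from position 7 forward through each operation:
  after op 1 (cut 6): 7 → 1
  after op 2 (cut 15): 1 → 2
  after op 3 (cut 2): 2 → 0

0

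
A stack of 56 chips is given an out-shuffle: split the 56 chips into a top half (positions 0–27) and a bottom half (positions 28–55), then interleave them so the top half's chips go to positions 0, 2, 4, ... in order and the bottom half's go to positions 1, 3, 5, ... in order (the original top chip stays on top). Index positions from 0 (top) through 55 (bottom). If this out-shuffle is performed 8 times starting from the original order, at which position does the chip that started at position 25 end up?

20

Track the chip's position through each out-shuffle:
25 → 50 → 45 → 35 → 15 → 30 → 5 → 10 → 20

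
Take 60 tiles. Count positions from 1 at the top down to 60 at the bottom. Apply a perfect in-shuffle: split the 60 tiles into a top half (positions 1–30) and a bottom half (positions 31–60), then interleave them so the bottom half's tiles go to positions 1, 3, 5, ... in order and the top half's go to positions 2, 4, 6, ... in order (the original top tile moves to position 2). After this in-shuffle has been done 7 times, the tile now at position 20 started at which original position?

44

Work backwards from position 20, undoing one in-shuffle at a time:
20 ← 10 ← 5 ← 33 ← 47 ← 54 ← 27 ← 44
So the tile now at position 20 started at position 44.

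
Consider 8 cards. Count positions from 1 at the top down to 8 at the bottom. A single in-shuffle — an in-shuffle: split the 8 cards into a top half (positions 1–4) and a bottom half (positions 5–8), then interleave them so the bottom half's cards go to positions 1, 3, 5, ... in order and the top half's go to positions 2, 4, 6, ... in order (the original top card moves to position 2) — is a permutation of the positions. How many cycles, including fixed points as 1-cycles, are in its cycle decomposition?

2

Trace each unvisited position around until it returns:
(1 2 4 8 7 5) (3 6)
2 cycles in total.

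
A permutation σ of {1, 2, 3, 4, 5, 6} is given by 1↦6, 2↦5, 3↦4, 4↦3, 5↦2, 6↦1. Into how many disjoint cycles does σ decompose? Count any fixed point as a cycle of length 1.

3

Cycle decomposition: (1 6) (2 5) (3 4).
3 cycles.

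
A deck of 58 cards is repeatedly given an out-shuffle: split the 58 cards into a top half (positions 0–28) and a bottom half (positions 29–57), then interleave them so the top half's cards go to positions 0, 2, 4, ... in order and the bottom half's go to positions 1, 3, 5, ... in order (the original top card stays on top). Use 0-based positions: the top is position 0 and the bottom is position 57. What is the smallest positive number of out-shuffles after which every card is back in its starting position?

18

The out-shuffle permutes the 58 positions with cycle lengths [1, 1, 2, 18, 18, 18].
Every card is home exactly when every cycle has completed a whole number of laps, i.e. after lcm(1, 2, 18) = 18 out-shuffles.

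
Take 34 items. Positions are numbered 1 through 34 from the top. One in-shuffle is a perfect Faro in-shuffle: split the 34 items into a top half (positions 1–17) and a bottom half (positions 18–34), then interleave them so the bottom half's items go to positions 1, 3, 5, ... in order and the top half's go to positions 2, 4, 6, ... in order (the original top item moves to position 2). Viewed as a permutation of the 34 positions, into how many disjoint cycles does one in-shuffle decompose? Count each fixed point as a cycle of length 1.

5

Trace each unvisited position around until it returns:
(1 2 4 8 16 32 ... len 12) (3 6 12 24 13 26 ... len 12) (5 10 20) (7 14 28 21) (15 30 25)
5 cycles in total.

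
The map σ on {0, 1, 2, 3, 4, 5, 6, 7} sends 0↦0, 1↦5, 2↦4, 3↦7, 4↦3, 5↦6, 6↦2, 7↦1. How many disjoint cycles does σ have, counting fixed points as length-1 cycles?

Cycle decomposition: (0) (1 5 6 2 4 3 7).
2 cycles.

2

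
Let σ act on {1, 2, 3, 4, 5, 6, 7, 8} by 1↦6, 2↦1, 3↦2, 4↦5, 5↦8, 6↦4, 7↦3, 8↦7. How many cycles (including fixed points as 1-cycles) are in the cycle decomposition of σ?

Cycle decomposition: (1 6 4 5 8 7 3 2).
1 cycle.

1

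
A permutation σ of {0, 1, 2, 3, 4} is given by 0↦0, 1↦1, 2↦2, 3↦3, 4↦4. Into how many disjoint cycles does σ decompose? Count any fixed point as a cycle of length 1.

5

Cycle decomposition: (0) (1) (2) (3) (4).
5 cycles.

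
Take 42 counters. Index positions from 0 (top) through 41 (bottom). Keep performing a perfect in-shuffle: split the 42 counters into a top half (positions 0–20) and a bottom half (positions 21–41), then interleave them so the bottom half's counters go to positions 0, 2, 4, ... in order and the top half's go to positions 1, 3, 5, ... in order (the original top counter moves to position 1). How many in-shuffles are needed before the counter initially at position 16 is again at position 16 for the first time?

Follow position 16 under repeated in-shuffles:
16 → 33 → 24 → 6 → 13 → 27 → 12 → 25 → 8 → 17 → 35 → 28 → 14 → 29 → 16
It first returns after 14 in-shuffles.

14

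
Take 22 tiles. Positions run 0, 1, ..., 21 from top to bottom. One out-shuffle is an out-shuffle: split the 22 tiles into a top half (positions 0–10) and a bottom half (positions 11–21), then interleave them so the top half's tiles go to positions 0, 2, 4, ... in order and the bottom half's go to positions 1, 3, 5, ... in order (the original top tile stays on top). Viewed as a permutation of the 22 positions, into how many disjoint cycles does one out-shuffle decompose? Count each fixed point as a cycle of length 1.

Trace each unvisited position around until it returns:
(0) (1 2 4 8 16 11) (3 6 12) (5 10 20 19 17 13) (7 14) (9 18 15) (21)
7 cycles in total.

7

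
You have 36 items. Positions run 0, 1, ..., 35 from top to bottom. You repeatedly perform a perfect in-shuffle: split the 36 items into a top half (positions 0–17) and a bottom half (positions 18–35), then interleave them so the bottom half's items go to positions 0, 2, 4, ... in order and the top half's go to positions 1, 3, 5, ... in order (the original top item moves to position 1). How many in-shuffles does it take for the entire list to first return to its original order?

The in-shuffle permutes the 36 positions with cycle lengths [36].
Every item is home exactly when every cycle has completed a whole number of laps, i.e. after lcm(36) = 36 in-shuffles.

36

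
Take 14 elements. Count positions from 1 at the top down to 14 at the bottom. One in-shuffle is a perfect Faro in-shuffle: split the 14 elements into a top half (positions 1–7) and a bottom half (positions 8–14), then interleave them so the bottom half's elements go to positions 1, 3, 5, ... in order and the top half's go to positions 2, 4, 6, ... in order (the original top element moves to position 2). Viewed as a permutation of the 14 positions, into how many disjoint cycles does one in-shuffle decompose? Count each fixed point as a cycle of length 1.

Trace each unvisited position around until it returns:
(1 2 4 8) (3 6 12 9) (5 10) (7 14 13 11)
4 cycles in total.

4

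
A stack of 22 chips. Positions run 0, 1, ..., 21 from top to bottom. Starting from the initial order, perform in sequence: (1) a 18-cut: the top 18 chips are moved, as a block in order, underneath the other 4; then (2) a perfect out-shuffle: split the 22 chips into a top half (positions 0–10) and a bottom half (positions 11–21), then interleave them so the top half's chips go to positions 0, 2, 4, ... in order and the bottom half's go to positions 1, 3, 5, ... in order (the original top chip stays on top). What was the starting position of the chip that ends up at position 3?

8

Undo the operations in reverse order, starting from position 3:
  undo op 2 (out-shuffle, from bottom half): 3 ← 12
  undo op 1 (cut 18): 12 ← 8
So the chip at position 3 came from original position 8.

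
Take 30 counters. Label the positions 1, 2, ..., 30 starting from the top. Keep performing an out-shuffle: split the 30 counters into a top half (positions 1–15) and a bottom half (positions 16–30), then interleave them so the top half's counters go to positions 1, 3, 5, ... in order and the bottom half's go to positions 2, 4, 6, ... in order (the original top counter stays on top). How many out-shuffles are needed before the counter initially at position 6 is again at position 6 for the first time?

28

Follow position 6 under repeated out-shuffles:
6 → 11 → 21 → 12 → 23 → 16 → 2 → 3 → ... → 6 (length 28)
It first returns after 28 out-shuffles.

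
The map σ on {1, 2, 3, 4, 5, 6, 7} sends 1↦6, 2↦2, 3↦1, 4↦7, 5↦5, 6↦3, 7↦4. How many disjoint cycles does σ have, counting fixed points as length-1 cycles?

4

Cycle decomposition: (1 6 3) (2) (4 7) (5).
4 cycles.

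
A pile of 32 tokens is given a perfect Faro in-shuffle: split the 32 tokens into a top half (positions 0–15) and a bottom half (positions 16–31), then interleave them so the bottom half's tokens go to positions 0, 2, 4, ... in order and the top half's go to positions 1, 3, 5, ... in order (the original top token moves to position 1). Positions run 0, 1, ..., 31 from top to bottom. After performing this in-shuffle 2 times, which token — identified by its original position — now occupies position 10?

Work backwards from position 10, undoing one in-shuffle at a time:
10 ← 21 ← 10
So the token now at position 10 started at position 10.

10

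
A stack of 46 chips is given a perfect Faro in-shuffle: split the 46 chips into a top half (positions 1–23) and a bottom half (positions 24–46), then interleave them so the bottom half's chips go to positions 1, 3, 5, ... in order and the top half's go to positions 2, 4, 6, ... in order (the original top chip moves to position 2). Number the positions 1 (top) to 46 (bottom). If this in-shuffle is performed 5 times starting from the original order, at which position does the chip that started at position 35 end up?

Track the chip's position through each in-shuffle:
35 → 23 → 46 → 45 → 43 → 39

39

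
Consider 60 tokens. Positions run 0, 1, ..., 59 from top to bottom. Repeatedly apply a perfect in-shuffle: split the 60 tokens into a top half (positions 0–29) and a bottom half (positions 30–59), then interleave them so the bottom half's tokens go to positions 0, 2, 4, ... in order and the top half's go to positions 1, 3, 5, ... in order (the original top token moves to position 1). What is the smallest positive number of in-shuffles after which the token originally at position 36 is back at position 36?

Follow position 36 under repeated in-shuffles:
36 → 12 → 25 → 51 → 42 → 24 → 49 → 38 → ... → 36 (length 60)
It first returns after 60 in-shuffles.

60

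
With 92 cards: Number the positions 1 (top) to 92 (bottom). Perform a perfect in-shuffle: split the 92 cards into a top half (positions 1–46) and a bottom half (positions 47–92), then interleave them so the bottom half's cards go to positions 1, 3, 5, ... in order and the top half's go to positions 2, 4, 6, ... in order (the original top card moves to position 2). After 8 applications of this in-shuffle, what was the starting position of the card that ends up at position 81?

45

Work backwards from position 81, undoing one in-shuffle at a time:
81 ← 87 ← 90 ← 45 ← 69 ← 81 ← 87 ← 90 ← 45
So the card now at position 81 started at position 45.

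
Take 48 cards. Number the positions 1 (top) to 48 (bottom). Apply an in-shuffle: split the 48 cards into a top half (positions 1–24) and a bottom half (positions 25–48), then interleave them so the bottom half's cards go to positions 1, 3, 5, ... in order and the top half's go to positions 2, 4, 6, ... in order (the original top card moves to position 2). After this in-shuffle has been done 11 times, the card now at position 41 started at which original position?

40

Work backwards from position 41, undoing one in-shuffle at a time:
41 ← 45 ← 47 ← 48 ← 24 ← 12 ← 6 ← 3 ← 26 ← 13 ← 31 ← 40
So the card now at position 41 started at position 40.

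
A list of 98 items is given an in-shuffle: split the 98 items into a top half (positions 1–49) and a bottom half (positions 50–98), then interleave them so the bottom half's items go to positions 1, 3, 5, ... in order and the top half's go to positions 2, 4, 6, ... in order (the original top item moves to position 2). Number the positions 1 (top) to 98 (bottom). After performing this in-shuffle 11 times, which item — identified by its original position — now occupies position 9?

54

Work backwards from position 9, undoing one in-shuffle at a time:
9 ← 54 ← 27 ← 63 ← 81 ← 90 ← 45 ← 72 ← 36 ← 18 ← 9 ← 54
So the item now at position 9 started at position 54.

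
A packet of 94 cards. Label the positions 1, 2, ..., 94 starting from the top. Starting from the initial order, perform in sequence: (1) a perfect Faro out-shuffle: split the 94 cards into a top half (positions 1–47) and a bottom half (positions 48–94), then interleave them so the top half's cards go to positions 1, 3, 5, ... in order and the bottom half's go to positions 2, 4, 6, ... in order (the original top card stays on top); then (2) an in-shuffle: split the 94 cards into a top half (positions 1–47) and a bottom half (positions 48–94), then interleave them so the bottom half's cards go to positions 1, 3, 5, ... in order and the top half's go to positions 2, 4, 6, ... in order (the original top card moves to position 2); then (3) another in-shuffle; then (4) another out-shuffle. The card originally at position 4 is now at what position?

Track the card from position 4 forward through each operation:
  after op 1 (out-shuffle): 4 → 7
  after op 2 (in-shuffle): 7 → 14
  after op 3 (in-shuffle): 14 → 28
  after op 4 (out-shuffle): 28 → 55

55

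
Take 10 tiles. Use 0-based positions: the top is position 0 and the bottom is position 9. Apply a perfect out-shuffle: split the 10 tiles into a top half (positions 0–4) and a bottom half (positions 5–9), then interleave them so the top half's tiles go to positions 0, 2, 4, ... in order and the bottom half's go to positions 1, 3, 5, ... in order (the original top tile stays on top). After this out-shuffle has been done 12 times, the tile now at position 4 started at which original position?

Work backwards from position 4, undoing one out-shuffle at a time:
4 ← 2 ← 1 ← 5 ← 7 ← 8 ← 4 ← 2 ← 1 ← 5 ← 7 ← 8 ← 4
So the tile now at position 4 started at position 4.

4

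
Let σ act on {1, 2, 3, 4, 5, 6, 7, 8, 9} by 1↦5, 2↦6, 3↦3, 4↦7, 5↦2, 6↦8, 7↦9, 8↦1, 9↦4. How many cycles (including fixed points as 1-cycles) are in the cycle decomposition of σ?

3

Cycle decomposition: (1 5 2 6 8) (3) (4 7 9).
3 cycles.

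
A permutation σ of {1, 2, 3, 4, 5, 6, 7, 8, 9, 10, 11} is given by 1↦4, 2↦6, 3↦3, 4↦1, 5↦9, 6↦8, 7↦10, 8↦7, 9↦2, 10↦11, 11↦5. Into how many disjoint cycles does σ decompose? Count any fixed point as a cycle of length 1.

Cycle decomposition: (1 4) (2 6 8 7 10 11 5 9) (3).
3 cycles.

3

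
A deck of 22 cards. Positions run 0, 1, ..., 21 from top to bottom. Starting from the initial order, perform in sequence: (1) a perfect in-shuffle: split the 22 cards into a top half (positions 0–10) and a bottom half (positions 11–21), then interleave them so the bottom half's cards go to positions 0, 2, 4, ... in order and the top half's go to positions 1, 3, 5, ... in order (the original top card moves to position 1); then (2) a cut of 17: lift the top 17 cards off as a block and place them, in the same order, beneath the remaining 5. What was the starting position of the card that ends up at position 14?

4

Undo the operations in reverse order, starting from position 14:
  undo op 2 (cut 17): 14 ← 9
  undo op 1 (in-shuffle, from top half): 9 ← 4
So the card at position 14 came from original position 4.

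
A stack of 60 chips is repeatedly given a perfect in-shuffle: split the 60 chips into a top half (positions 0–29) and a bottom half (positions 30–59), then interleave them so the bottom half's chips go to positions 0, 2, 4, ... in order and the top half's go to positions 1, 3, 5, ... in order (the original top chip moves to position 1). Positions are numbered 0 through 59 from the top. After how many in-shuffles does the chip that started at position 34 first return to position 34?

Follow position 34 under repeated in-shuffles:
34 → 8 → 17 → 35 → 10 → 21 → 43 → 26 → ... → 34 (length 60)
It first returns after 60 in-shuffles.

60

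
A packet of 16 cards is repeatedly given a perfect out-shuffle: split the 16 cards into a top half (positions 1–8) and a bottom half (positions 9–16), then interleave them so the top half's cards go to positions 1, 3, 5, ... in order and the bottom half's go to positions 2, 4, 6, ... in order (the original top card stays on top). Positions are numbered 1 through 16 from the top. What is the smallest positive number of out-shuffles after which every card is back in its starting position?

4

The out-shuffle permutes the 16 positions with cycle lengths [1, 1, 2, 4, 4, 4].
Every card is home exactly when every cycle has completed a whole number of laps, i.e. after lcm(1, 2, 4) = 4 out-shuffles.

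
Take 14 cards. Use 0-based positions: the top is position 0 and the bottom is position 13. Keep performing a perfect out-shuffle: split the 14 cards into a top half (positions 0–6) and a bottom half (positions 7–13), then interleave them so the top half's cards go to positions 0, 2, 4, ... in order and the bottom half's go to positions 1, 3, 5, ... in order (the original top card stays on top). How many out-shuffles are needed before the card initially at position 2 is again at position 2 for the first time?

Follow position 2 under repeated out-shuffles:
2 → 4 → 8 → 3 → 6 → 12 → 11 → 9 → 5 → 10 → 7 → 1 → 2
It first returns after 12 out-shuffles.

12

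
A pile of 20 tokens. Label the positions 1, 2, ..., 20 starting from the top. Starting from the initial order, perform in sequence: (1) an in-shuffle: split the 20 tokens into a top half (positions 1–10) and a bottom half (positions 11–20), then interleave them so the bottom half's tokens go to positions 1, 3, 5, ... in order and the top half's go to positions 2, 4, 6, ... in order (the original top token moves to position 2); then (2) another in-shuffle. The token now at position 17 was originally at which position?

20

Undo the operations in reverse order, starting from position 17:
  undo op 2 (in-shuffle, from bottom half): 17 ← 19
  undo op 1 (in-shuffle, from bottom half): 19 ← 20
So the token at position 17 came from original position 20.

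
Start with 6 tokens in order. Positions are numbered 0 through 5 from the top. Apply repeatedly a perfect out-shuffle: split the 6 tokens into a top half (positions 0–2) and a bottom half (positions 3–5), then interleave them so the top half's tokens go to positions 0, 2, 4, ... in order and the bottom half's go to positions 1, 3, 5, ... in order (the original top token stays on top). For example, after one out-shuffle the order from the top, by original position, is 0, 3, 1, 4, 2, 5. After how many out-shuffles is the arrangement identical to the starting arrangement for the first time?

4

The out-shuffle permutes the 6 positions with cycle lengths [1, 1, 4].
Every token is home exactly when every cycle has completed a whole number of laps, i.e. after lcm(1, 4) = 4 out-shuffles.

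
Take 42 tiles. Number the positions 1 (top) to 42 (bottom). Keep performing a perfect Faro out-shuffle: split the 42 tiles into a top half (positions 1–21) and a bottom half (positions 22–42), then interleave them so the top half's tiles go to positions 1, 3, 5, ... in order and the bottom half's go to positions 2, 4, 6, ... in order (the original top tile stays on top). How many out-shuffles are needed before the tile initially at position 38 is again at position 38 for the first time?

20

Follow position 38 under repeated out-shuffles:
38 → 34 → 26 → 10 → 19 → 37 → 32 → 22 → 2 → 3 → 5 → 9 → 17 → 33 → 24 → 6 → 11 → 21 → 41 → 40 → 38
It first returns after 20 out-shuffles.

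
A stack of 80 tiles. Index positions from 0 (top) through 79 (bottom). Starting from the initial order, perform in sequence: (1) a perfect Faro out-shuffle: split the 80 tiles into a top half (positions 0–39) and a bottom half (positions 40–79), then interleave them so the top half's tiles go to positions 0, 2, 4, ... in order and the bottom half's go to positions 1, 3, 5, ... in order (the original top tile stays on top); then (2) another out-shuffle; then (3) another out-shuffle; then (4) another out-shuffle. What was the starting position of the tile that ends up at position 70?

34

Undo the operations in reverse order, starting from position 70:
  undo op 4 (out-shuffle, from top half): 70 ← 35
  undo op 3 (out-shuffle, from bottom half): 35 ← 57
  undo op 2 (out-shuffle, from bottom half): 57 ← 68
  undo op 1 (out-shuffle, from top half): 68 ← 34
So the tile at position 70 came from original position 34.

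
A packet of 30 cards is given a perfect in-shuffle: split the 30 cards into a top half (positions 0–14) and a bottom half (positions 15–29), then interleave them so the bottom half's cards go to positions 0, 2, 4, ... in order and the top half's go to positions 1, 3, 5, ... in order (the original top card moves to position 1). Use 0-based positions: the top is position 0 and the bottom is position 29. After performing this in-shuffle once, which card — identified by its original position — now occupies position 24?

27

Work backwards from position 24, undoing one in-shuffle at a time:
24 ← 27
So the card now at position 24 started at position 27.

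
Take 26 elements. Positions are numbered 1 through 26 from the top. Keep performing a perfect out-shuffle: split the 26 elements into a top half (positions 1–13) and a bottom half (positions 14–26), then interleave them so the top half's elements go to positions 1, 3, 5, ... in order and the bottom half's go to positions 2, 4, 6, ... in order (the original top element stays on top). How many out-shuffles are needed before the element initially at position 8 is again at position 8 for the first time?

20

Follow position 8 under repeated out-shuffles:
8 → 15 → 4 → 7 → 13 → 25 → 24 → 22 → 18 → 10 → 19 → 12 → 23 → 20 → 14 → 2 → 3 → 5 → 9 → 17 → 8
It first returns after 20 out-shuffles.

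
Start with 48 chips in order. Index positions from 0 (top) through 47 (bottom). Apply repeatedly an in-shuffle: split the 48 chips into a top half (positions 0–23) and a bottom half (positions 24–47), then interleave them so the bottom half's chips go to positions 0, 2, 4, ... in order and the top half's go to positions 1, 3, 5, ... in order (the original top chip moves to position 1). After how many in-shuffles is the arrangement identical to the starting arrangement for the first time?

The in-shuffle permutes the 48 positions with cycle lengths [3, 3, 21, 21].
Every chip is home exactly when every cycle has completed a whole number of laps, i.e. after lcm(3, 21) = 21 in-shuffles.

21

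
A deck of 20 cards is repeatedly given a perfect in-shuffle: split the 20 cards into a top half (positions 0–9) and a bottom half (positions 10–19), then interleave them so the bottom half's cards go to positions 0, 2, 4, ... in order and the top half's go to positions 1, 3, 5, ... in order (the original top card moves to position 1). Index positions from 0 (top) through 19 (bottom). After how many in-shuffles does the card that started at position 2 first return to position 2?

3

Follow position 2 under repeated in-shuffles:
2 → 5 → 11 → 2
It first returns after 3 in-shuffles.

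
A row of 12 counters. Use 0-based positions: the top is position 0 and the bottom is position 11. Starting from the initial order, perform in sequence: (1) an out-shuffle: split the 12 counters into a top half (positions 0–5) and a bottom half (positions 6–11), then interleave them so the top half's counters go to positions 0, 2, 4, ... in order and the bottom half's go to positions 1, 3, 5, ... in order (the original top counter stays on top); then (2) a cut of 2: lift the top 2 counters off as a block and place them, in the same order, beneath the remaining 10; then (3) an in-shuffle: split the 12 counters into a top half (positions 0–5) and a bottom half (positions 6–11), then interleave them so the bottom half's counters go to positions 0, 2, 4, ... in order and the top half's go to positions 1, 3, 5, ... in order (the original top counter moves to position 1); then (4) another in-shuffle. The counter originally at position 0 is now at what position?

Track the counter from position 0 forward through each operation:
  after op 1 (out-shuffle): 0 → 0
  after op 2 (cut 2): 0 → 10
  after op 3 (in-shuffle): 10 → 8
  after op 4 (in-shuffle): 8 → 4

4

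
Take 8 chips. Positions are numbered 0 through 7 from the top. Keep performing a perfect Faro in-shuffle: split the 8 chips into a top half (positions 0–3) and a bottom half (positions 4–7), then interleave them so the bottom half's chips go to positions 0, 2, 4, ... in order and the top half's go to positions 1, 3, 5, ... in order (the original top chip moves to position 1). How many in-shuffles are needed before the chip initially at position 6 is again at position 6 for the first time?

6

Follow position 6 under repeated in-shuffles:
6 → 4 → 0 → 1 → 3 → 7 → 6
It first returns after 6 in-shuffles.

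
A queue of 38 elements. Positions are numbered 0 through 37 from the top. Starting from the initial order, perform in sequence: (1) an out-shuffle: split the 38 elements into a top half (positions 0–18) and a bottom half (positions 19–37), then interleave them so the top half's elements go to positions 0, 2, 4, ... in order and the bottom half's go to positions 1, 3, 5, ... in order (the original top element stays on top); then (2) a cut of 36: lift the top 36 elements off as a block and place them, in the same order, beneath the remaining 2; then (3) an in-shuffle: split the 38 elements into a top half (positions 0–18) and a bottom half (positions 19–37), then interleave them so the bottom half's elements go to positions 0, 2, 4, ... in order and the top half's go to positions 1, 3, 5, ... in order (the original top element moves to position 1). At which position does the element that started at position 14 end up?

22

Track the element from position 14 forward through each operation:
  after op 1 (out-shuffle): 14 → 28
  after op 2 (cut 36): 28 → 30
  after op 3 (in-shuffle): 30 → 22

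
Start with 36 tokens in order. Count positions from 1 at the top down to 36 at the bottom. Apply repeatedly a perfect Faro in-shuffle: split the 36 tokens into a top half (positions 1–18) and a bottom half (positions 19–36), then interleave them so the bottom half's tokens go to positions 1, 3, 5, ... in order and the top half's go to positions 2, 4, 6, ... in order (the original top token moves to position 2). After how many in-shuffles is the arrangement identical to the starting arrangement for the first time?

36

The in-shuffle permutes the 36 positions with cycle lengths [36].
Every token is home exactly when every cycle has completed a whole number of laps, i.e. after lcm(36) = 36 in-shuffles.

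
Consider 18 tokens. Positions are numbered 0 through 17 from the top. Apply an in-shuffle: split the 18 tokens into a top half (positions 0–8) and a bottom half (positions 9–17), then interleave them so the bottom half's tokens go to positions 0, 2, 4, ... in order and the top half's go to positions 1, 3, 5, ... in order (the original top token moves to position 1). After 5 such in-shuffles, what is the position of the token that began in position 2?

Track the token's position through each in-shuffle:
2 → 5 → 11 → 4 → 9 → 0

0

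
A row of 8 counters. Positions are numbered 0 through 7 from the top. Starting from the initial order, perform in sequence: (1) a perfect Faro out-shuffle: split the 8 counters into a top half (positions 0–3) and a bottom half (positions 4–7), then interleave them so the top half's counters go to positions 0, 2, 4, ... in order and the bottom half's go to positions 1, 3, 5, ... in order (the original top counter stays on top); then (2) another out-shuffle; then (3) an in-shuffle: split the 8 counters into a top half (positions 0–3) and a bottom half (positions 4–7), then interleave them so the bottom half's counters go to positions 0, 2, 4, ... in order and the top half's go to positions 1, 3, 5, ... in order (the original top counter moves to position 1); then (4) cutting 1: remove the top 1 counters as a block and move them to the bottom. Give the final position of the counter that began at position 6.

6

Track the counter from position 6 forward through each operation:
  after op 1 (out-shuffle): 6 → 5
  after op 2 (out-shuffle): 5 → 3
  after op 3 (in-shuffle): 3 → 7
  after op 4 (cut 1): 7 → 6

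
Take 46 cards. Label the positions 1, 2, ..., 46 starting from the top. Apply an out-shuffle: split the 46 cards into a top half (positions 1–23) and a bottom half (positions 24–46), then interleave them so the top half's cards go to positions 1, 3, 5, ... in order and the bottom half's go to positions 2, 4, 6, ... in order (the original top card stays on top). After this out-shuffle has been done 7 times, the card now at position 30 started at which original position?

29

Work backwards from position 30, undoing one out-shuffle at a time:
30 ← 38 ← 42 ← 44 ← 45 ← 23 ← 12 ← 29
So the card now at position 30 started at position 29.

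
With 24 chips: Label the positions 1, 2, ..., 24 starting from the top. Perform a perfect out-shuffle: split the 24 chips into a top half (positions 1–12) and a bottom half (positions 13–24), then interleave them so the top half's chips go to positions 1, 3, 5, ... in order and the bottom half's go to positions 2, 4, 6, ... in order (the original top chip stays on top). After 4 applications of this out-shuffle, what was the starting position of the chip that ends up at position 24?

24

Work backwards from position 24, undoing one out-shuffle at a time:
24 ← 24 ← 24 ← 24 ← 24
So the chip now at position 24 started at position 24.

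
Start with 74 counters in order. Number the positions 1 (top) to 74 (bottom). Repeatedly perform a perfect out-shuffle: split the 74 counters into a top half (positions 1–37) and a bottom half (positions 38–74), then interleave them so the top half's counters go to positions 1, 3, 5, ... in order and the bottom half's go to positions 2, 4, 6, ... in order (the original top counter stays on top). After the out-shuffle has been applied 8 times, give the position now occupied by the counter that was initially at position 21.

Track the counter's position through each out-shuffle:
21 → 41 → 8 → 15 → 29 → 57 → 40 → 6 → 11

11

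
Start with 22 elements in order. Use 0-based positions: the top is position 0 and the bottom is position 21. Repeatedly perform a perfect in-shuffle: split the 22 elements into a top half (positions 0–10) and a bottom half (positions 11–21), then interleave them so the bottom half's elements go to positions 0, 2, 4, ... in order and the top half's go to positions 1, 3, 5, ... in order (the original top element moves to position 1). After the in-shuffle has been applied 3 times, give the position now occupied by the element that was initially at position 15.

Track the element's position through each in-shuffle:
15 → 8 → 17 → 12

12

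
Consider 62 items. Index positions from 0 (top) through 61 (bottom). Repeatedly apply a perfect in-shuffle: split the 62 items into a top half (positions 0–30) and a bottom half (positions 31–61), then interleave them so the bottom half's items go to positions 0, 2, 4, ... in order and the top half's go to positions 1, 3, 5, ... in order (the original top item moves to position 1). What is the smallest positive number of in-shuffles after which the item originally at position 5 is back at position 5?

6

Follow position 5 under repeated in-shuffles:
5 → 11 → 23 → 47 → 32 → 2 → 5
It first returns after 6 in-shuffles.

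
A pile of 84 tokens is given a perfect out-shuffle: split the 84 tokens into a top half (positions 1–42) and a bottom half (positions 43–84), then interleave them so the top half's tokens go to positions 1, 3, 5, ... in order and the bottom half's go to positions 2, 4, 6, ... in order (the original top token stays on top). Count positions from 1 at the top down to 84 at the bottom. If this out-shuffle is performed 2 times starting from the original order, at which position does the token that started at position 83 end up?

80

Track the token's position through each out-shuffle:
83 → 82 → 80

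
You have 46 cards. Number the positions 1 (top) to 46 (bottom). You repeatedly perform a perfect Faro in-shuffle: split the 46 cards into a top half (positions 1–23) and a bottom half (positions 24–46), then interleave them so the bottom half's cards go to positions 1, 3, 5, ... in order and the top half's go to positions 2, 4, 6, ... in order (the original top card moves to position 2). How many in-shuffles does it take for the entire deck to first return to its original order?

The in-shuffle permutes the 46 positions with cycle lengths [23, 23].
Every card is home exactly when every cycle has completed a whole number of laps, i.e. after lcm(23) = 23 in-shuffles.

23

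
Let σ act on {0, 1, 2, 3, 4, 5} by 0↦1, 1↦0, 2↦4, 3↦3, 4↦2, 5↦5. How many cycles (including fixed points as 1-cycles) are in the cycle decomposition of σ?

4

Cycle decomposition: (0 1) (2 4) (3) (5).
4 cycles.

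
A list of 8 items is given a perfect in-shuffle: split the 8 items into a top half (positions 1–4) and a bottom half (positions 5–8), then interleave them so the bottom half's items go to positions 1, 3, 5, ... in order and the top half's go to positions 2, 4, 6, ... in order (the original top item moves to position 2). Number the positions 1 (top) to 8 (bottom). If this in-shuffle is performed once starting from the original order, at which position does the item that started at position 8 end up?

7

Track the item's position through each in-shuffle:
8 → 7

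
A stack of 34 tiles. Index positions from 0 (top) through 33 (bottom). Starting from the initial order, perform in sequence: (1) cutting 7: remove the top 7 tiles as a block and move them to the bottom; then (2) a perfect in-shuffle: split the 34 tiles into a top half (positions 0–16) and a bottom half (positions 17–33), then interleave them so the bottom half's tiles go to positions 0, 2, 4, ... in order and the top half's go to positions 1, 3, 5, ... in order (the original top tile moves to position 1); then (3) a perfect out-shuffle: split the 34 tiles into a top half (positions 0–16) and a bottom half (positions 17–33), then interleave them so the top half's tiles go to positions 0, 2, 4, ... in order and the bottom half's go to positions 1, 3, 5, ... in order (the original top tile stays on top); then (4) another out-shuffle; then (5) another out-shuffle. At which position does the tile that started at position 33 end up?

Track the tile from position 33 forward through each operation:
  after op 1 (cut 7): 33 → 26
  after op 2 (in-shuffle): 26 → 18
  after op 3 (out-shuffle): 18 → 3
  after op 4 (out-shuffle): 3 → 6
  after op 5 (out-shuffle): 6 → 12

12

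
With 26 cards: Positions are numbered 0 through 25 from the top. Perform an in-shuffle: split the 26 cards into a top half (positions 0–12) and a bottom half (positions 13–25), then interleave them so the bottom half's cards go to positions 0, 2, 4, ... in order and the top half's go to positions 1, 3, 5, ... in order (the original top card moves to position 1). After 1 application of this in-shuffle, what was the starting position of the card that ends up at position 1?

Work backwards from position 1, undoing one in-shuffle at a time:
1 ← 0
So the card now at position 1 started at position 0.

0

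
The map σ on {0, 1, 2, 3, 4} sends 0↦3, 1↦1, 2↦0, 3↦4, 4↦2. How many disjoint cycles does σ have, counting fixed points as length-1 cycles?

Cycle decomposition: (0 3 4 2) (1).
2 cycles.

2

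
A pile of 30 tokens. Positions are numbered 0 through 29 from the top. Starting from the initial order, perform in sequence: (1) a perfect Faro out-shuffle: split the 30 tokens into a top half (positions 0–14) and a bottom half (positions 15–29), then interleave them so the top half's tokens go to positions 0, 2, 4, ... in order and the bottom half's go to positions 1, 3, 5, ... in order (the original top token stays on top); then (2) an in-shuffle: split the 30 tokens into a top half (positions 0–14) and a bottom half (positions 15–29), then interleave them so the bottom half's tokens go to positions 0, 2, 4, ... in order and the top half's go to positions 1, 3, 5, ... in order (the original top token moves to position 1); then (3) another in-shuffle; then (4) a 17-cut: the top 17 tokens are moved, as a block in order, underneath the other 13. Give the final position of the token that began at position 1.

24

Track the token from position 1 forward through each operation:
  after op 1 (out-shuffle): 1 → 2
  after op 2 (in-shuffle): 2 → 5
  after op 3 (in-shuffle): 5 → 11
  after op 4 (cut 17): 11 → 24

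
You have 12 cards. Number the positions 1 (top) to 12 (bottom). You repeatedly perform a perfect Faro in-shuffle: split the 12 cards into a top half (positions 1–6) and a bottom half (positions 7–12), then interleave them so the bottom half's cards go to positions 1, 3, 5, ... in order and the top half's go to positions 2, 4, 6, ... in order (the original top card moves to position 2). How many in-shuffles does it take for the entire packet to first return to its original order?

The in-shuffle permutes the 12 positions with cycle lengths [12].
Every card is home exactly when every cycle has completed a whole number of laps, i.e. after lcm(12) = 12 in-shuffles.

12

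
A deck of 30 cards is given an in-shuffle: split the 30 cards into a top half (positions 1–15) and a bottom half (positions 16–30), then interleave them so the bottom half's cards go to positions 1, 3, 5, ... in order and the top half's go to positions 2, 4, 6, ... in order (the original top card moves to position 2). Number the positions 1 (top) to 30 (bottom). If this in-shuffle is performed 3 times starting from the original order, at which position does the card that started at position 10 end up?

Track the card's position through each in-shuffle:
10 → 20 → 9 → 18

18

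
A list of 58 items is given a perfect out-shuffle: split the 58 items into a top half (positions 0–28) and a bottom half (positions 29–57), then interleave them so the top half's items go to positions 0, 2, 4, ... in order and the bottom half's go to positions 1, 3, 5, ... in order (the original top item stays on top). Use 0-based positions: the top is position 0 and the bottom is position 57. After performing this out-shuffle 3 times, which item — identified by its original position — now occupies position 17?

52

Work backwards from position 17, undoing one out-shuffle at a time:
17 ← 37 ← 47 ← 52
So the item now at position 17 started at position 52.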